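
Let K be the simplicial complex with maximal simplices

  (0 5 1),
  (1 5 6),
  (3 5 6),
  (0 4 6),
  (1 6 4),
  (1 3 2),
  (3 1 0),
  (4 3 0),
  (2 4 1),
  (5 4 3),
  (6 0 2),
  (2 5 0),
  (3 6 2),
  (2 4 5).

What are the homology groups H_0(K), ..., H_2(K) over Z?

Order the vertices as 0 < 1 < 2 < 3 < 4 < 5 < 6. Listing each simplex with vertices in this order, K has dimension 2 with simplices:

  0-simplices (7): [0], [1], [2], [3], [4], [5], [6]
  1-simplices (21): [0,1], [0,2], [0,3], [0,4], [0,5], [0,6], [1,2], [1,3], [1,4], [1,5], [1,6], [2,3], [2,4], [2,5], [2,6], [3,4], [3,5], [3,6], [4,5], [4,6], [5,6]
  2-simplices (14): [0,1,3], [0,1,5], [0,2,5], [0,2,6], [0,3,4], [0,4,6], [1,2,3], [1,2,4], [1,4,6], [1,5,6], [2,3,6], [2,4,5], [3,4,5], [3,5,6]

so the chain groups are C_0 ≅ Z^7, C_1 ≅ Z^21, C_2 ≅ Z^14.

∂_1: C_1 → C_0 maps an edge to its endpoints' difference, ∂[p,q] = q − p. For instance
  ∂[1,5] = [5] − [1].
As a 7×21 matrix over Z this has rank 6, with invariant factors (1,1,1,1,1,1).

Boundary ∂_2: C_2 → C_1 sends each 2-simplex [p,q,r] to [q,r] − [p,r] + [p,q]. For instance
  ∂[2,4,5] = [4,5] − [2,5] + [2,4],
  ∂[1,2,4] = [2,4] − [1,4] + [1,2].
The 21×14 boundary matrix has rank 13 and Smith normal form diag(1,1,1,1,1,1,1,1,1,1,1,1,1).

Reading off H_k = ker ∂_k / im ∂_{k+1}:

  H_0: rank C_0 − rank ∂_1 = 7 − 6 = 1, and the invariant factors of ∂_1 are all 1, so H_0 ≅ Z.
  H_1: rank ker ∂_1 − rank ∂_2 = (21 − 6) − 13 = 2, and the invariant factors of ∂_2 are all 1, so H_1 ≅ Z^2.
  H_2: rank ker ∂_2 − rank ∂_3 = (14 − 13) − 0 = 1, and there is no ∂_3, so H_2 ≅ Z.

(K is a triangulation of the torus T^2.)

H_0 = Z,  H_1 = Z^2,  H_2 = Z.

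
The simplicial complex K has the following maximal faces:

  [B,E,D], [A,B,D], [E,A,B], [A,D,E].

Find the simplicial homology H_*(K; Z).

Take the total order A < B < D < E on the vertex set. Then K (dimension 2) consists of the simplices:

  0-simplices (4): A, B, D, E
  1-simplices (6): AB, AD, AE, BD, BE, DE
  2-simplices (4): ABD, ABE, ADE, BDE

so the chain groups are C_0 ≅ Z^4, C_1 ≅ Z^6, C_2 ≅ Z^4.

The boundary map ∂_1: C_1 → C_0 is given by ∂[p,q] = [q] − [p]. For instance
  ∂AB = B − A.
The 4×6 boundary matrix has rank 3 and Smith normal form diag(1,1,1).

Boundary ∂_2: C_2 → C_1 acts by ∂[p,q,r] = [q,r] − [p,r] + [p,q]. For instance
  ∂ADE = DE − AE + AD,
  ∂ABD = BD − AD + AB.
This gives a 6×4 integer matrix of rank 3; reducing to Smith normal form yields diagonal entries (1,1,1).

Now H_k = ker ∂_k / im ∂_{k+1}, so:

  H_0: rank C_0 − rank ∂_1 = 4 − 3 = 1, and the invariant factors of ∂_1 are all 1, so H_0 = Z.
  H_1: rank ker ∂_1 − rank ∂_2 = (6 − 3) − 3 = 0, and the invariant factors of ∂_2 are all 1, so H_1 = 0.
  H_2: rank ker ∂_2 − rank ∂_3 = (4 − 3) − 0 = 1, and there is no ∂_3, so H_2 = Z.

(K is a triangulation of the 2-sphere S^2.)

H_0 = Z,  H_1 = 0,  H_2 = Z.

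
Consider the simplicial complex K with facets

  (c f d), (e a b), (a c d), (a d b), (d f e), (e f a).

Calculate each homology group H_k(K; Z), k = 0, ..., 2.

Order the vertices as a < b < c < d < e < f. Listing each simplex with vertices in this order, K has dimension 2 with simplices:

  0-simplices (6): a, b, c, d, e, f
  1-simplices (12): ab, ac, ad, ae, af, bd, be, cd, cf, de, df, ef
  2-simplices (6): abd, abe, acd, aef, cdf, def

giving chain groups C_0 ≅ Z^6, C_1 ≅ Z^12, C_2 ≅ Z^6.

Boundary ∂_1: C_1 → C_0 is given by ∂[p,q] = [q] − [p]. For instance
  ∂ae = e − a.
The 6×12 boundary matrix has rank 5 and Smith normal form diag(1,1,1,1,1).

Boundary ∂_2: C_2 → C_1 maps a triangle to the signed sum of its edges. For instance
  ∂def = ef − df + de,
  ∂abd = bd − ad + ab.
This gives a 12×6 integer matrix of rank 6; reducing to Smith normal form yields diagonal entries (1,1,1,1,1,1).

Computing H_k = (kernel of ∂_k) / (image of ∂_{k+1}):

  H_0: rank C_0 − rank ∂_1 = 6 − 5 = 1, and the invariant factors of ∂_1 are all 1, so H_0 = Z.
  H_1: rank ker ∂_1 − rank ∂_2 = (12 − 5) − 6 = 1, and the invariant factors of ∂_2 are all 1, so H_1 = Z.
  H_2: rank ker ∂_2 − rank ∂_3 = (6 − 6) − 0 = 0, and there is no ∂_3, so H_2 = 0.

H_0 ≅ Z,  H_1 ≅ Z,  H_2 = 0.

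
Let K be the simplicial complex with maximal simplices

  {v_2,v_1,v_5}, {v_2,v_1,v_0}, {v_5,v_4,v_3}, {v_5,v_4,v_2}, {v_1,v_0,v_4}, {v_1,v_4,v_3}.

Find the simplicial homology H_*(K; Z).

H_0 ≅ Z,  H_1 ≅ Z,  H_2 = 0.

Fix the vertex order v_0 < v_1 < v_2 < v_3 < v_4 < v_5 and write every simplex with vertices in increasing order. Then dim K = 2 and the simplices of K are:

  0-simplices (6): [v_0], [v_1], [v_2], [v_3], [v_4], [v_5]
  1-simplices (12): [v_0,v_1], [v_0,v_2], [v_0,v_4], [v_1,v_2], [v_1,v_3], [v_1,v_4], [v_1,v_5], [v_2,v_4], [v_2,v_5], [v_3,v_4], [v_3,v_5], [v_4,v_5]
  2-simplices (6): [v_0,v_1,v_2], [v_0,v_1,v_4], [v_1,v_2,v_5], [v_1,v_3,v_4], [v_2,v_4,v_5], [v_3,v_4,v_5]

giving chain groups C_0 ≅ Z^6, C_1 ≅ Z^12, C_2 ≅ Z^6.

The boundary map ∂_1: C_1 → C_0 is given by ∂[p,q] = [q] − [p]. For instance
  ∂[v_0,v_4] = [v_4] − [v_0].
This gives a 6×12 integer matrix of rank 5; reducing to Smith normal form yields diagonal entries (1,1,1,1,1).

The boundary map ∂_2: C_2 → C_1 maps a triangle to the signed sum of its edges. For instance
  ∂[v_1,v_2,v_5] = [v_2,v_5] − [v_1,v_5] + [v_1,v_2],
  ∂[v_0,v_1,v_4] = [v_1,v_4] − [v_0,v_4] + [v_0,v_1].
The resulting 12×6 matrix has rank 6, and its Smith normal form has invariant factors (1,1,1,1,1,1).

From H_k ≅ ker(∂_k) / im(∂_{k+1}) we obtain:

  H_0: rank C_0 − rank ∂_1 = 6 − 5 = 1, and the invariant factors of ∂_1 are all 1, so H_0 = Z.
  H_1: rank ker ∂_1 − rank ∂_2 = (12 − 5) − 6 = 1, and the invariant factors of ∂_2 are all 1, so H_1 = Z.
  H_2: rank ker ∂_2 − rank ∂_3 = (6 − 6) − 0 = 0, and there is no ∂_3, so H_2 = 0.

As a check, the Euler characteristic is 6 − 12 + 6 = 0, which agrees with 1 − 1 + 0 = 0.
(K is a triangulation of the cylinder S^1 x I.)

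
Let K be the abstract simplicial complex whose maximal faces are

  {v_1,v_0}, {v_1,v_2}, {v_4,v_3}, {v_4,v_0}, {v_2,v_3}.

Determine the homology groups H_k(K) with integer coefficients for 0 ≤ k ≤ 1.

K has 5 vertices, 5 edges.
rank ∂_0 = 0, rank ∂_1 = 4 ⇒ b_0 = 5 − 0 − 4 = 1; all invariant factors of ∂_1 are 1 so no torsion. So H_0 = Z.
rank ∂_1 = 4, rank ∂_2 = 0 ⇒ b_1 = 5 − 4 − 0 = 1. So H_1 = Z.

H_0 ≅ Z,  H_1 ≅ Z.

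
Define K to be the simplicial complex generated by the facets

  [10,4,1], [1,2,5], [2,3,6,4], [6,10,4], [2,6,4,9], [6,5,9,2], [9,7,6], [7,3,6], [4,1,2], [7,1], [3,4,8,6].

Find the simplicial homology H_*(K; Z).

H_0 ≅ Z,  H_1 ≅ Z,  H_2 = 0,  H_3 = 0.

K has 10 vertices, 25 edges, 19 triangles, 4 3-simplices.
rank ∂_0 = 0, rank ∂_1 = 9 ⇒ b_0 = 10 − 0 − 9 = 1; all invariant factors of ∂_1 are 1 so no torsion. So H_0 = Z.
rank ∂_1 = 9, rank ∂_2 = 15 ⇒ b_1 = 25 − 9 − 15 = 1; all invariant factors of ∂_2 are 1 so no torsion. So H_1 = Z.
rank ∂_2 = 15, rank ∂_3 = 4 ⇒ b_2 = 19 − 15 − 4 = 0; all invariant factors of ∂_3 are 1 so no torsion. So H_2 = 0.
rank ∂_3 = 4, rank ∂_4 = 0 ⇒ b_3 = 4 − 4 − 0 = 0. So H_3 = 0.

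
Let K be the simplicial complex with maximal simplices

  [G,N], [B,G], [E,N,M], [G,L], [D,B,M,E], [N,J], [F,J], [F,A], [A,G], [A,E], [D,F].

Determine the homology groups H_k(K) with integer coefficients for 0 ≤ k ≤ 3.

We work with the vertex ordering A < B < D < E < F < G < J < L < M < N. The simplices of K, each written with vertices in increasing order, are:

  0-simplices (10): A, B, D, E, F, G, J, L, M, N
  1-simplices (17): AE, AF, AG, BD, BE, BG, BM, DE, DF, DM, EM, EN, FJ, GL, GN, JN, MN
  2-simplices (5): BDE, BDM, BEM, DEM, EMN
  3-simplices (1): BDEM

Hence C_0 ≅ Z^10, C_1 ≅ Z^17, C_2 ≅ Z^5, C_3 ≅ Z^1.

∂_1: C_1 → C_0 is given by ∂[p,q] = [q] − [p].
The resulting 10×17 matrix has rank 9, and its Smith normal form has invariant factors (1,1,1,1,1,1,1,1,1).

Boundary ∂_2: C_2 → C_1 sends each 2-simplex [p,q,r] to [q,r] − [p,r] + [p,q]. For instance
  ∂BDM = DM − BM + BD,
  ∂BEM = EM − BM + BE.
The resulting 17×5 matrix has rank 4, and its Smith normal form has invariant factors (1,1,1,1).

Boundary ∂_3: C_3 → C_2 sends each 3-simplex σ to the alternating sum Σ_i (−1)^i (σ with its i-th vertex removed). For instance
  ∂BDEM = DEM − BEM + BDM − BDE.
The resulting 5×1 matrix has rank 1, and its Smith normal form has invariant factors (1).

Now H_k = ker ∂_k / im ∂_{k+1}, so:

  H_0: rank C_0 − rank ∂_1 = 10 − 9 = 1, and the invariant factors of ∂_1 are all 1, so H_0 ≅ Z.
  H_1: rank ker ∂_1 − rank ∂_2 = (17 − 9) − 4 = 4, and the invariant factors of ∂_2 are all 1, so H_1 ≅ Z^4.
  H_2: rank ker ∂_2 − rank ∂_3 = (5 − 4) − 1 = 0, and the invariant factors of ∂_3 are all 1, so H_2 ≅ 0.
  H_3: rank ker ∂_3 − rank ∂_4 = (1 − 1) − 0 = 0, and there is no ∂_4, so H_3 ≅ 0.

As a check, the Euler characteristic is 10 − 17 + 5 − 1 = -3, which agrees with 1 − 4 + 0 − 0 = -3.

H_0 ≅ Z,  H_1 ≅ Z^4,  H_2 = 0,  H_3 = 0.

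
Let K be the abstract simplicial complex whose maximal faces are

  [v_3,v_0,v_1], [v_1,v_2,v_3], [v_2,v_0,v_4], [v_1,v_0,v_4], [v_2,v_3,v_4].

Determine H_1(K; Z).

H_1 = Z.

Order the vertices as v_0 < v_1 < v_2 < v_3 < v_4. Listing each simplex with vertices in this order, K has dimension 2 with simplices:

  0-simplices (5): [v_0], [v_1], [v_2], [v_3], [v_4]
  1-simplices (10): [v_0,v_1], [v_0,v_2], [v_0,v_3], [v_0,v_4], [v_1,v_2], [v_1,v_3], [v_1,v_4], [v_2,v_3], [v_2,v_4], [v_3,v_4]
  2-simplices (5): [v_0,v_1,v_3], [v_0,v_1,v_4], [v_0,v_2,v_4], [v_1,v_2,v_3], [v_2,v_3,v_4]

giving chain groups C_0 ≅ Z^5, C_1 ≅ Z^10, C_2 ≅ Z^5.

∂_1: C_1 → C_0 maps an edge to its endpoints' difference, ∂[p,q] = q − p. For instance
  ∂[v_0,v_1] = [v_1] − [v_0].
The resulting 5×10 matrix has rank 4, and its Smith normal form has invariant factors (1,1,1,1).

The boundary map ∂_2: C_2 → C_1 acts by ∂[p,q,r] = [q,r] − [p,r] + [p,q]. For instance
  ∂[v_0,v_1,v_4] = [v_1,v_4] − [v_0,v_4] + [v_0,v_1],
  ∂[v_0,v_2,v_4] = [v_2,v_4] − [v_0,v_4] + [v_0,v_2].
The 10×5 boundary matrix has rank 5 and Smith normal form diag(1,1,1,1,1).

Reading off H_k = ker ∂_k / im ∂_{k+1}:

  H_1: rank ker ∂_1 − rank ∂_2 = (10 − 4) − 5 = 1, and the invariant factors of ∂_2 are all 1, so H_1 ≅ Z.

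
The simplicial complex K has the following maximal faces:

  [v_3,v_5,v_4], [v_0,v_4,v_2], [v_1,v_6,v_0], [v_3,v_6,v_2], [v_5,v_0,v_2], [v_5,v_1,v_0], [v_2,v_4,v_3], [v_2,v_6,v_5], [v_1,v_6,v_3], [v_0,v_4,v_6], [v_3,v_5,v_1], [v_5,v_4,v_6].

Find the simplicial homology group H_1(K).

Take the total order v_0 < v_1 < v_2 < v_3 < v_4 < v_5 < v_6 on the vertex set. Then K (dimension 2) consists of the simplices:

  0-simplices (7): [v_0], [v_1], [v_2], [v_3], [v_4], [v_5], [v_6]
  1-simplices (18): (18 of them)
  2-simplices (12): (12 of them)

Hence C_0 ≅ Z^7, C_1 ≅ Z^18, C_2 ≅ Z^12.

Boundary ∂_1: C_1 → C_0 is given by ∂[p,q] = [q] − [p].
This gives a 7×18 integer matrix of rank 6; reducing to Smith normal form yields diagonal entries (1,1,1,1,1,1).

∂_2: C_2 → C_1 sends each 2-simplex [p,q,r] to [q,r] − [p,r] + [p,q]. For instance
  ∂[v_2,v_5,v_6] = [v_5,v_6] − [v_2,v_6] + [v_2,v_5],
  ∂[v_2,v_3,v_4] = [v_3,v_4] − [v_2,v_4] + [v_2,v_3].
As a 18×12 matrix over Z this has rank 12, with invariant factors (1,1,1,1,1,1,1,1,1,1,1,2).

Now H_k = ker ∂_k / im ∂_{k+1}, so:

  H_1: rank ker ∂_1 − rank ∂_2 = (18 − 6) − 12 = 0, and ∂_2 has invariant factor 2 > 1, so H_1 ≅ Z/2Z.

H_1 ≅ Z/2Z.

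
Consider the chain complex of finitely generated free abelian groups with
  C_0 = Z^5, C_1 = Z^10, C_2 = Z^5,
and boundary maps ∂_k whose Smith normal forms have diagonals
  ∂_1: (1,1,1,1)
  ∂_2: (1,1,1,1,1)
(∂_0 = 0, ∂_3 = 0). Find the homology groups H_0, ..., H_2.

H_0 ≅ Z,  H_1 ≅ Z,  H_2 = 0.

H_0: b_0 = 5 − 0 − 4 = 1; torsion from ∂_1 factors > 1: none. So H_0 ≅ Z.
H_1: b_1 = 10 − 4 − 5 = 1; torsion from ∂_2 factors > 1: none. So H_1 ≅ Z.
H_2: b_2 = 5 − 5 − 0 = 0; torsion from ∂_3 factors > 1: none. So H_2 ≅ 0.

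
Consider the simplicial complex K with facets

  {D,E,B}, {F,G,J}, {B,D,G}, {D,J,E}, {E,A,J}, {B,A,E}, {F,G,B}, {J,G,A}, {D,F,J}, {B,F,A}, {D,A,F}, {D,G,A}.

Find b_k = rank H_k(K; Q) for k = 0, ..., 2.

We work with the vertex ordering A < B < D < E < F < G < J. The simplices of K, each written with vertices in increasing order, are:

  0-simplices (7): A, B, D, E, F, G, J
  1-simplices (18): AB, AD, AE, AF, AG, AJ, BD, BE, BF, BG, DE, DF, DG, DJ, EJ, FG, FJ, GJ
  2-simplices (12): ABE, ABF, ADF, ADG, AEJ, AGJ, BDE, BDG, BFG, DEJ, DFJ, FGJ

giving chain groups C_0 ≅ Z^7, C_1 ≅ Z^18, C_2 ≅ Z^12.

∂_1: C_1 → C_0 sends each edge [p,q] (with p < q) to q − p.
The resulting 7×18 matrix has rank 6, and its Smith normal form has invariant factors (1,1,1,1,1,1).

∂_2: C_2 → C_1 acts by ∂[p,q,r] = [q,r] − [p,r] + [p,q]. For instance
  ∂ABE = BE − AE + AB,
  ∂ADG = DG − AG + AD.
This gives a 18×12 integer matrix of rank 12; reducing to Smith normal form yields diagonal entries (1,1,1,1,1,1,1,1,1,1,1,2).

Reading off H_k = ker ∂_k / im ∂_{k+1}:

  H_0: rank C_0 − rank ∂_1 = 7 − 6 = 1, and the invariant factors of ∂_1 are all 1, so H_0 = Z.
  H_1: rank ker ∂_1 − rank ∂_2 = (18 − 6) − 12 = 0, and ∂_2 has invariant factor 2 > 1, so H_1 = Z/2.
  H_2: rank ker ∂_2 − rank ∂_3 = (12 − 12) − 0 = 0, and there is no ∂_3, so H_2 = 0.

Hence the Betti numbers are b_0 = 1, b_1 = 0, b_2 = 0.

b_0 = 1, b_1 = 0, b_2 = 0.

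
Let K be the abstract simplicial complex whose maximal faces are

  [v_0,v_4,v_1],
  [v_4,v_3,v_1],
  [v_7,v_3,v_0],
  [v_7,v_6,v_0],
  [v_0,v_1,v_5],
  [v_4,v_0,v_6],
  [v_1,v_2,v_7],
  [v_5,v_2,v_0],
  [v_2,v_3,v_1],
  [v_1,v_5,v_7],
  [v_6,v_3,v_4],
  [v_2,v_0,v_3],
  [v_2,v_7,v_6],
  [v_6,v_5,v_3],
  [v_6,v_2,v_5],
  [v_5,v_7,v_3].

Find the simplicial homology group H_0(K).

Order the vertices as v_0 < v_1 < v_2 < v_3 < v_4 < v_5 < v_6 < v_7. Listing each simplex with vertices in this order, K has dimension 2 with simplices:

  0-simplices (8): [v_0], [v_1], [v_2], [v_3], [v_4], [v_5], [v_6], [v_7]
  1-simplices (24): (24 of them)
  2-simplices (16): (16 of them)

giving chain groups C_0 ≅ Z^8, C_1 ≅ Z^24, C_2 ≅ Z^16.

∂_1: C_1 → C_0 maps an edge to its endpoints' difference, ∂[p,q] = q − p. For instance
  ∂[v_0,v_2] = [v_2] − [v_0].
This gives a 8×24 integer matrix of rank 7; reducing to Smith normal form yields diagonal entries (1,1,1,1,1,1,1).

The boundary map ∂_2: C_2 → C_1 sends each 2-simplex [p,q,r] to [q,r] − [p,r] + [p,q]. For instance
  ∂[v_3,v_5,v_7] = [v_5,v_7] − [v_3,v_7] + [v_3,v_5],
  ∂[v_0,v_3,v_7] = [v_3,v_7] − [v_0,v_7] + [v_0,v_3].
This gives a 24×16 integer matrix of rank 15; reducing to Smith normal form yields diagonal entries (1,1,1,1,1,1,1,1,1,1,1,1,1,1,1).

Now H_k = ker ∂_k / im ∂_{k+1}, so:

  H_0: rank C_0 − rank ∂_1 = 8 − 7 = 1, and the invariant factors of ∂_1 are all 1, so H_0 ≅ Z.

H_0 = Z.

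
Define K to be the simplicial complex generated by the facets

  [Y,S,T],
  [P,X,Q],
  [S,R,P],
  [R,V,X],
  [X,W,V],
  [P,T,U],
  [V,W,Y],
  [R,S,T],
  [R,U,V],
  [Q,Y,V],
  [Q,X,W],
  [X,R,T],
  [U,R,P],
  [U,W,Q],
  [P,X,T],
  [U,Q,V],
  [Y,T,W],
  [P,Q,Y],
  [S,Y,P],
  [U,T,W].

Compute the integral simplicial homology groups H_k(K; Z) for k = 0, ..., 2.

Take the total order P < Q < R < S < T < U < V < W < X < Y on the vertex set. Then K (dimension 2) consists of the simplices:

  0-simplices (10): P, Q, R, S, T, U, V, W, X, Y
  1-simplices (30): PQ, PR, PS, PT, PU, PX, PY, QU, QV, QW, QX, QY, RS, RT, RU, RV, RX, ST, SY, TU, TW, TX, TY, UV, UW, VW, VX, VY, WX, WY
  2-simplices (20): PQX, PQY, PRS, PRU, PSY, PTU, PTX, QUV, QUW, QVY, QWX, RST, RTX, RUV, RVX, STY, TUW, TWY, VWX, VWY

Hence C_0 ≅ Z^10, C_1 ≅ Z^30, C_2 ≅ Z^20.

Boundary ∂_1: C_1 → C_0 sends each edge [p,q] (with p < q) to q − p.
The resulting 10×30 matrix has rank 9, and its Smith normal form has invariant factors (1,1,1,1,1,1,1,1,1).

Boundary ∂_2: C_2 → C_1 maps a triangle to the signed sum of its edges. For instance
  ∂RTX = TX − RX + RT,
  ∂VWY = WY − VY + VW.
The resulting 30×20 matrix has rank 20, and its Smith normal form has invariant factors (1,1,1,1,1,1,1,1,1,1,1,1,1,1,1,1,1,1,1,2).

From H_k ≅ ker(∂_k) / im(∂_{k+1}) we obtain:

  H_0: rank C_0 − rank ∂_1 = 10 − 9 = 1, and the invariant factors of ∂_1 are all 1, so H_0 ≅ Z.
  H_1: rank ker ∂_1 − rank ∂_2 = (30 − 9) − 20 = 1, and ∂_2 has invariant factor 2 > 1, so H_1 ≅ Z ⊕ Z/2.
  H_2: rank ker ∂_2 − rank ∂_3 = (20 − 20) − 0 = 0, and there is no ∂_3, so H_2 ≅ 0.

As a check, the Euler characteristic is 10 − 30 + 20 = 0, which agrees with 1 − 1 + 0 = 0.

H_0 ≅ Z,  H_1 ≅ Z ⊕ Z/2,  H_2 = 0.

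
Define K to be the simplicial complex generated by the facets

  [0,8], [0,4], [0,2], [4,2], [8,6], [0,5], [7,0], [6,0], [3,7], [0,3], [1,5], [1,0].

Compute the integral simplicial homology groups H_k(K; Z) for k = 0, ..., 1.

H_0 ≅ Z,  H_1 ≅ Z^4.

Take the total order 0 < 1 < 2 < 3 < 4 < 5 < 6 < 7 < 8 on the vertex set. Then K (dimension 1) consists of the simplices:

  0-simplices (9): [0], [1], [2], [3], [4], [5], [6], [7], [8]
  1-simplices (12): [0,1], [0,2], [0,3], [0,4], [0,5], [0,6], [0,7], [0,8], [1,5], [2,4], [3,7], [6,8]

Hence C_0 ≅ Z^9, C_1 ≅ Z^12.

The boundary map ∂_1: C_1 → C_0 sends each edge [p,q] (with p < q) to q − p.
The 9×12 boundary matrix has rank 8 and Smith normal form diag(1,1,1,1,1,1,1,1).

Reading off H_k = ker ∂_k / im ∂_{k+1}:

  H_0: rank C_0 − rank ∂_1 = 9 − 8 = 1, and the invariant factors of ∂_1 are all 1, so H_0 = Z.
  H_1: rank ker ∂_1 − rank ∂_2 = (12 − 8) − 0 = 4, and there is no ∂_2, so H_1 = Z^4.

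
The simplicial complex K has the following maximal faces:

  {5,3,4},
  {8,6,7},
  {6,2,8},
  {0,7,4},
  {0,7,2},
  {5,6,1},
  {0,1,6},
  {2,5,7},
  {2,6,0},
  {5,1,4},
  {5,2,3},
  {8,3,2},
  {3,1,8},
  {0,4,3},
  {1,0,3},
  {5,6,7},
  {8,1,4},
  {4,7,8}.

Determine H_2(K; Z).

H_2 ≅ 0.

We work with the vertex ordering 0 < 1 < 2 < 3 < 4 < 5 < 6 < 7 < 8. The simplices of K, each written with vertices in increasing order, are:

  0-simplices (9): [0], [1], [2], [3], [4], [5], [6], [7], [8]
  1-simplices (27): (27 of them)
  2-simplices (18): [0,1,3], [0,1,6], [0,2,6], [0,2,7], [0,3,4], [0,4,7], [1,3,8], [1,4,5], [1,4,8], [1,5,6], [2,3,5], [2,3,8], [2,5,7], [2,6,8], [3,4,5], [4,7,8], [5,6,7], [6,7,8]

Hence C_0 ≅ Z^9, C_1 ≅ Z^27, C_2 ≅ Z^18.

The boundary map ∂_1: C_1 → C_0 sends each edge [p,q] (with p < q) to q − p. For instance
  ∂[3,8] = [8] − [3].
As a 9×27 matrix over Z this has rank 8, with invariant factors (1,1,1,1,1,1,1,1).

Boundary ∂_2: C_2 → C_1 acts by ∂[p,q,r] = [q,r] − [p,r] + [p,q]. For instance
  ∂[4,7,8] = [7,8] − [4,8] + [4,7],
  ∂[0,4,7] = [4,7] − [0,7] + [0,4].
This gives a 27×18 integer matrix of rank 18; reducing to Smith normal form yields diagonal entries (1,1,1,1,1,1,1,1,1,1,1,1,1,1,1,1,1,2).

Reading off H_k = ker ∂_k / im ∂_{k+1}:

  H_2: rank ker ∂_2 − rank ∂_3 = (18 − 18) − 0 = 0, and there is no ∂_3, so H_2 ≅ 0.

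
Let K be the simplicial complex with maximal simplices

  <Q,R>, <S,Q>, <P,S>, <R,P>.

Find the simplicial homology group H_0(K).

Order the vertices as P < Q < R < S. Listing each simplex with vertices in this order, K has dimension 1 with simplices:

  0-simplices (4): P, Q, R, S
  1-simplices (4): PR, PS, QR, QS

so the chain groups are C_0 ≅ Z^4, C_1 ≅ Z^4.

The boundary map ∂_1: C_1 → C_0 maps an edge to its endpoints' difference, ∂[p,q] = q − p.
The resulting 4×4 matrix has rank 3, and its Smith normal form has invariant factors (1,1,1).

From H_k ≅ ker(∂_k) / im(∂_{k+1}) we obtain:

  H_0: rank C_0 − rank ∂_1 = 4 − 3 = 1, and the invariant factors of ∂_1 are all 1, so H_0 ≅ Z.

H_0 ≅ Z.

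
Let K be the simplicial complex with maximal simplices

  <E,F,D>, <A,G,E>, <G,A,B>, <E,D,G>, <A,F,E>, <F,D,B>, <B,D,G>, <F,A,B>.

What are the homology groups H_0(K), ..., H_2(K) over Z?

Order the vertices as A < B < D < E < F < G. Listing each simplex with vertices in this order, K has dimension 2 with simplices:

  0-simplices (6): A, B, D, E, F, G
  1-simplices (12): AB, AE, AF, AG, BD, BF, BG, DE, DF, DG, EF, EG
  2-simplices (8): ABF, ABG, AEF, AEG, BDF, BDG, DEF, DEG

giving chain groups C_0 ≅ Z^6, C_1 ≅ Z^12, C_2 ≅ Z^8.

Boundary ∂_1: C_1 → C_0 maps an edge to its endpoints' difference, ∂[p,q] = q − p. For instance
  ∂EG = G − E.
The resulting 6×12 matrix has rank 5, and its Smith normal form has invariant factors (1,1,1,1,1).

The boundary map ∂_2: C_2 → C_1 maps a triangle to the signed sum of its edges. For instance
  ∂AEF = EF − AF + AE,
  ∂DEG = EG − DG + DE.
The 12×8 boundary matrix has rank 7 and Smith normal form diag(1,1,1,1,1,1,1).

Computing H_k = (kernel of ∂_k) / (image of ∂_{k+1}):

  H_0: rank C_0 − rank ∂_1 = 6 − 5 = 1, and the invariant factors of ∂_1 are all 1, so H_0 ≅ Z.
  H_1: rank ker ∂_1 − rank ∂_2 = (12 − 5) − 7 = 0, and the invariant factors of ∂_2 are all 1, so H_1 ≅ 0.
  H_2: rank ker ∂_2 − rank ∂_3 = (8 − 7) − 0 = 1, and there is no ∂_3, so H_2 ≅ Z.

As a check, the Euler characteristic is 6 − 12 + 8 = 2, which agrees with 1 − 0 + 1 = 2.
(K is a triangulation of the 2-sphere S^2.)

H_0 = Z,  H_1 = 0,  H_2 = Z.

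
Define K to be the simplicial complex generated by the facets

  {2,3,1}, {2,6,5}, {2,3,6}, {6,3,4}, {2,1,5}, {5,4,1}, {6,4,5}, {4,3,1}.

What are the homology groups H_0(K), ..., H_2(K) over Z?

Order the vertices as 1 < 2 < 3 < 4 < 5 < 6. Listing each simplex with vertices in this order, K has dimension 2 with simplices:

  0-simplices (6): [1], [2], [3], [4], [5], [6]
  1-simplices (12): [1,2], [1,3], [1,4], [1,5], [2,3], [2,5], [2,6], [3,4], [3,6], [4,5], [4,6], [5,6]
  2-simplices (8): [1,2,3], [1,2,5], [1,3,4], [1,4,5], [2,3,6], [2,5,6], [3,4,6], [4,5,6]

giving chain groups C_0 ≅ Z^6, C_1 ≅ Z^12, C_2 ≅ Z^8.

The boundary map ∂_1: C_1 → C_0 maps an edge to its endpoints' difference, ∂[p,q] = q − p.
The resulting 6×12 matrix has rank 5, and its Smith normal form has invariant factors (1,1,1,1,1).

The boundary map ∂_2: C_2 → C_1 sends each 2-simplex [p,q,r] to [q,r] − [p,r] + [p,q]. For instance
  ∂[2,5,6] = [5,6] − [2,6] + [2,5],
  ∂[1,3,4] = [3,4] − [1,4] + [1,3].
As a 12×8 matrix over Z this has rank 7, with invariant factors (1,1,1,1,1,1,1).

Now H_k = ker ∂_k / im ∂_{k+1}, so:

  H_0: rank C_0 − rank ∂_1 = 6 − 5 = 1, and the invariant factors of ∂_1 are all 1, so H_0 = Z.
  H_1: rank ker ∂_1 − rank ∂_2 = (12 − 5) − 7 = 0, and the invariant factors of ∂_2 are all 1, so H_1 = 0.
  H_2: rank ker ∂_2 − rank ∂_3 = (8 − 7) − 0 = 1, and there is no ∂_3, so H_2 = Z.

(K is a triangulation of the 2-sphere S^2.)

H_0 = Z,  H_1 = 0,  H_2 = Z.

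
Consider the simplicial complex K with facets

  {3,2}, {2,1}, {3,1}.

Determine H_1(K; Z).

H_1 ≅ Z.

Fix the vertex order 1 < 2 < 3 and write every simplex with vertices in increasing order. Then dim K = 1 and the simplices of K are:

  0-simplices (3): [1], [2], [3]
  1-simplices (3): [1,2], [1,3], [2,3]

giving chain groups C_0 ≅ Z^3, C_1 ≅ Z^3.

The boundary map ∂_1: C_1 → C_0 maps an edge to its endpoints' difference, ∂[p,q] = q − p.
As a 3×3 matrix over Z this has rank 2, with invariant factors (1,1).

Computing H_k = (kernel of ∂_k) / (image of ∂_{k+1}):

  H_1: rank ker ∂_1 − rank ∂_2 = (3 − 2) − 0 = 1, and there is no ∂_2, so H_1 ≅ Z.

(K is a triangulation of the circle S^1.)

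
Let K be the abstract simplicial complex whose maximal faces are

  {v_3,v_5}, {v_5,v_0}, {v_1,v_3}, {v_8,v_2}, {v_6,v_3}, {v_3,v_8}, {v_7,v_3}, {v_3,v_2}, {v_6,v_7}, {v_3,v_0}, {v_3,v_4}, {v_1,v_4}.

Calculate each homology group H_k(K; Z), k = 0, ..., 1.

We work with the vertex ordering v_0 < v_1 < v_2 < v_3 < v_4 < v_5 < v_6 < v_7 < v_8. The simplices of K, each written with vertices in increasing order, are:

  0-simplices (9): [v_0], [v_1], [v_2], [v_3], [v_4], [v_5], [v_6], [v_7], [v_8]
  1-simplices (12): [v_0,v_3], [v_0,v_5], [v_1,v_3], [v_1,v_4], [v_2,v_3], [v_2,v_8], [v_3,v_4], [v_3,v_5], [v_3,v_6], [v_3,v_7], [v_3,v_8], [v_6,v_7]

Hence C_0 ≅ Z^9, C_1 ≅ Z^12.

Boundary ∂_1: C_1 → C_0 sends each edge [p,q] (with p < q) to q − p.
As a 9×12 matrix over Z this has rank 8, with invariant factors (1,1,1,1,1,1,1,1).

Now H_k = ker ∂_k / im ∂_{k+1}, so:

  H_0: rank C_0 − rank ∂_1 = 9 − 8 = 1, and the invariant factors of ∂_1 are all 1, so H_0 ≅ Z.
  H_1: rank ker ∂_1 − rank ∂_2 = (12 − 8) − 0 = 4, and there is no ∂_2, so H_1 ≅ Z^4.

H_0 = Z,  H_1 = Z^4.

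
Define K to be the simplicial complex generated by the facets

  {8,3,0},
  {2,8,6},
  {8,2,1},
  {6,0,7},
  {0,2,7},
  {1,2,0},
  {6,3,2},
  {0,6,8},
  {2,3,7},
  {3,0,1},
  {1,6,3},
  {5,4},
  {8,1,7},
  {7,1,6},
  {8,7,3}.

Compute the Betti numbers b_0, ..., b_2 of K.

b_0 = 2, b_1 = 2, b_2 = 1.

Take the total order 0 < 1 < 2 < 3 < 4 < 5 < 6 < 7 < 8 on the vertex set. Then K (dimension 2) consists of the simplices:

  0-simplices (9): [0], [1], [2], [3], [4], [5], [6], [7], [8]
  1-simplices (22): [0,1], [0,2], [0,3], [0,6], [0,7], [0,8], [1,2], [1,3], [1,6], [1,7], [1,8], [2,3], [2,6], [2,7], [2,8], [3,6], [3,7], [3,8], [4,5], [6,7], [6,8], [7,8]
  2-simplices (14): [0,1,2], [0,1,3], [0,2,7], [0,3,8], [0,6,7], [0,6,8], [1,2,8], [1,3,6], [1,6,7], [1,7,8], [2,3,6], [2,3,7], [2,6,8], [3,7,8]

giving chain groups C_0 ≅ Z^9, C_1 ≅ Z^22, C_2 ≅ Z^14.

Boundary ∂_1: C_1 → C_0 maps an edge to its endpoints' difference, ∂[p,q] = q − p.
This gives a 9×22 integer matrix of rank 7; reducing to Smith normal form yields diagonal entries (1,1,1,1,1,1,1).

∂_2: C_2 → C_1 maps a triangle to the signed sum of its edges. For instance
  ∂[0,6,7] = [6,7] − [0,7] + [0,6],
  ∂[2,3,6] = [3,6] − [2,6] + [2,3].
This gives a 22×14 integer matrix of rank 13; reducing to Smith normal form yields diagonal entries (1,1,1,1,1,1,1,1,1,1,1,1,1).

Computing H_k = (kernel of ∂_k) / (image of ∂_{k+1}):

  H_0: rank C_0 − rank ∂_1 = 9 − 7 = 2, and the invariant factors of ∂_1 are all 1, so H_0 = Z^2.
  H_1: rank ker ∂_1 − rank ∂_2 = (22 − 7) − 13 = 2, and the invariant factors of ∂_2 are all 1, so H_1 = Z^2.
  H_2: rank ker ∂_2 − rank ∂_3 = (14 − 13) − 0 = 1, and there is no ∂_3, so H_2 = Z.

Hence the Betti numbers are b_0 = 2, b_1 = 2, b_2 = 1.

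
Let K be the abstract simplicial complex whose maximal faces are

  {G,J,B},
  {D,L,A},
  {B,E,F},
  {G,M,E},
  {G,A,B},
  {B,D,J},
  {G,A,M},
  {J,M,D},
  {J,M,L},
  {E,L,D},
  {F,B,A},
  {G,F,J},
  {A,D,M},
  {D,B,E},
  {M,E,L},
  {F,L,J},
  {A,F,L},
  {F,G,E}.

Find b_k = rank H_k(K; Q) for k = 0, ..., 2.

b_0 = 1, b_1 = 1, b_2 = 0.

We work with the vertex ordering A < B < D < E < F < G < J < L < M. The simplices of K, each written with vertices in increasing order, are:

  0-simplices (9): A, B, D, E, F, G, J, L, M
  1-simplices (27): AB, AD, AF, AG, AL, AM, BD, BE, BF, BG, BJ, DE, DJ, DL, DM, EF, EG, EL, EM, FG, FJ, FL, GJ, GM, JL, JM, LM
  2-simplices (18): ABF, ABG, ADL, ADM, AFL, AGM, BDE, BDJ, BEF, BGJ, DEL, DJM, EFG, EGM, ELM, FGJ, FJL, JLM

Hence C_0 ≅ Z^9, C_1 ≅ Z^27, C_2 ≅ Z^18.

The boundary map ∂_1: C_1 → C_0 maps an edge to its endpoints' difference, ∂[p,q] = q − p. For instance
  ∂AF = F − A.
The 9×27 boundary matrix has rank 8 and Smith normal form diag(1,1,1,1,1,1,1,1).

Boundary ∂_2: C_2 → C_1 sends each 2-simplex [p,q,r] to [q,r] − [p,r] + [p,q]. For instance
  ∂DEL = EL − DL + DE,
  ∂ADL = DL − AL + AD.
The 27×18 boundary matrix has rank 18 and Smith normal form diag(1,1,1,1,1,1,1,1,1,1,1,1,1,1,1,1,1,2).

Reading off H_k = ker ∂_k / im ∂_{k+1}:

  H_0: rank C_0 − rank ∂_1 = 9 − 8 = 1, and the invariant factors of ∂_1 are all 1, so H_0 = Z.
  H_1: rank ker ∂_1 − rank ∂_2 = (27 − 8) − 18 = 1, and ∂_2 has invariant factor 2 > 1, so H_1 = Z × Z/2.
  H_2: rank ker ∂_2 − rank ∂_3 = (18 − 18) − 0 = 0, and there is no ∂_3, so H_2 = 0.

Hence the Betti numbers are b_0 = 1, b_1 = 1, b_2 = 0.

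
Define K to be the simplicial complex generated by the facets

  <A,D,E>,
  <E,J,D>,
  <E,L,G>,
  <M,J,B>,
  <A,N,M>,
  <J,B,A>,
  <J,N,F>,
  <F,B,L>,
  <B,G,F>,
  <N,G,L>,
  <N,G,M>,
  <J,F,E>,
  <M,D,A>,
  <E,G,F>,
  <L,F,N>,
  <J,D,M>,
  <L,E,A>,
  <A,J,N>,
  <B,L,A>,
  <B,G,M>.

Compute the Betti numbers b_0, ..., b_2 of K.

We work with the vertex ordering A < B < D < E < F < G < J < L < M < N. The simplices of K, each written with vertices in increasing order, are:

  0-simplices (10): A, B, D, E, F, G, J, L, M, N
  1-simplices (30): AB, AD, AE, AJ, AL, AM, AN, BF, BG, BJ, BL, BM, DE, DJ, DM, EF, EG, EJ, EL, FG, FJ, FL, FN, GL, GM, GN, JM, JN, LN, MN
  2-simplices (20): ABJ, ABL, ADE, ADM, AEL, AJN, AMN, BFG, BFL, BGM, BJM, DEJ, DJM, EFG, EFJ, EGL, FJN, FLN, GLN, GMN

so the chain groups are C_0 ≅ Z^10, C_1 ≅ Z^30, C_2 ≅ Z^20.

∂_1: C_1 → C_0 maps an edge to its endpoints' difference, ∂[p,q] = q − p. For instance
  ∂JN = N − J.
This gives a 10×30 integer matrix of rank 9; reducing to Smith normal form yields diagonal entries (1,1,1,1,1,1,1,1,1).

Boundary ∂_2: C_2 → C_1 maps a triangle to the signed sum of its edges. For instance
  ∂FLN = LN − FN + FL,
  ∂BJM = JM − BM + BJ.
As a 30×20 matrix over Z this has rank 20, with invariant factors (1,1,1,1,1,1,1,1,1,1,1,1,1,1,1,1,1,1,1,2).

Reading off H_k = ker ∂_k / im ∂_{k+1}:

  H_0: rank C_0 − rank ∂_1 = 10 − 9 = 1, and the invariant factors of ∂_1 are all 1, so H_0 ≅ Z.
  H_1: rank ker ∂_1 − rank ∂_2 = (30 − 9) − 20 = 1, and ∂_2 has invariant factor 2 > 1, so H_1 ≅ Z ⊕ Z/2Z.
  H_2: rank ker ∂_2 − rank ∂_3 = (20 − 20) − 0 = 0, and there is no ∂_3, so H_2 ≅ 0.

Hence the Betti numbers are b_0 = 1, b_1 = 1, b_2 = 0.

b_0 = 1, b_1 = 1, b_2 = 0.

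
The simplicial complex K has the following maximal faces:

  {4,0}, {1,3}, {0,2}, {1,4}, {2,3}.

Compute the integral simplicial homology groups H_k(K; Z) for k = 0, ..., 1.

We work with the vertex ordering 0 < 1 < 2 < 3 < 4. The simplices of K, each written with vertices in increasing order, are:

  0-simplices (5): [0], [1], [2], [3], [4]
  1-simplices (5): [0,2], [0,4], [1,3], [1,4], [2,3]

Hence C_0 ≅ Z^5, C_1 ≅ Z^5.

∂_1: C_1 → C_0 maps an edge to its endpoints' difference, ∂[p,q] = q − p.
The 5×5 boundary matrix has rank 4 and Smith normal form diag(1,1,1,1).

Reading off H_k = ker ∂_k / im ∂_{k+1}:

  H_0: rank C_0 − rank ∂_1 = 5 − 4 = 1, and the invariant factors of ∂_1 are all 1, so H_0 ≅ Z.
  H_1: rank ker ∂_1 − rank ∂_2 = (5 − 4) − 0 = 1, and there is no ∂_2, so H_1 ≅ Z.

As a check, the Euler characteristic is 5 − 5 = 0, which agrees with 1 − 1 = 0.
(K is a triangulation of the circle S^1.)

H_0 = Z,  H_1 = Z.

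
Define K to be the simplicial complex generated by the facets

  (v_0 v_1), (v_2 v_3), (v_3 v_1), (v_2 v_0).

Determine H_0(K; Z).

H_0 ≅ Z.

Fix the vertex order v_0 < v_1 < v_2 < v_3 and write every simplex with vertices in increasing order. Then dim K = 1 and the simplices of K are:

  0-simplices (4): [v_0], [v_1], [v_2], [v_3]
  1-simplices (4): [v_0,v_1], [v_0,v_2], [v_1,v_3], [v_2,v_3]

Hence C_0 ≅ Z^4, C_1 ≅ Z^4.

∂_1: C_1 → C_0 sends each edge [p,q] (with p < q) to q − p. For instance
  ∂[v_1,v_3] = [v_3] − [v_1].
This gives a 4×4 integer matrix of rank 3; reducing to Smith normal form yields diagonal entries (1,1,1).

Now H_k = ker ∂_k / im ∂_{k+1}, so:

  H_0: rank C_0 − rank ∂_1 = 4 − 3 = 1, and the invariant factors of ∂_1 are all 1, so H_0 ≅ Z.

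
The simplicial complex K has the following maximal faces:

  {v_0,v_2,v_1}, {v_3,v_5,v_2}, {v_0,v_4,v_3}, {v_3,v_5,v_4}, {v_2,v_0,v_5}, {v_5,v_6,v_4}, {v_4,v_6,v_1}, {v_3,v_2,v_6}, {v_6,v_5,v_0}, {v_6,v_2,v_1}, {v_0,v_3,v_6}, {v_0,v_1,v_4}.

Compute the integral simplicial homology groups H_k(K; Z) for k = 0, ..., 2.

Fix the vertex order v_0 < v_1 < v_2 < v_3 < v_4 < v_5 < v_6 and write every simplex with vertices in increasing order. Then dim K = 2 and the simplices of K are:

  0-simplices (7): [v_0], [v_1], [v_2], [v_3], [v_4], [v_5], [v_6]
  1-simplices (18): (18 of them)
  2-simplices (12): (12 of them)

Hence C_0 ≅ Z^7, C_1 ≅ Z^18, C_2 ≅ Z^12.

The boundary map ∂_1: C_1 → C_0 is given by ∂[p,q] = [q] − [p].
The 7×18 boundary matrix has rank 6 and Smith normal form diag(1,1,1,1,1,1).

Boundary ∂_2: C_2 → C_1 maps a triangle to the signed sum of its edges. For instance
  ∂[v_1,v_2,v_6] = [v_2,v_6] − [v_1,v_6] + [v_1,v_2],
  ∂[v_0,v_2,v_5] = [v_2,v_5] − [v_0,v_5] + [v_0,v_2].
The resulting 18×12 matrix has rank 12, and its Smith normal form has invariant factors (1,1,1,1,1,1,1,1,1,1,1,2).

Reading off H_k = ker ∂_k / im ∂_{k+1}:

  H_0: rank C_0 − rank ∂_1 = 7 − 6 = 1, and the invariant factors of ∂_1 are all 1, so H_0 ≅ Z.
  H_1: rank ker ∂_1 − rank ∂_2 = (18 − 6) − 12 = 0, and ∂_2 has invariant factor 2 > 1, so H_1 ≅ Z/2.
  H_2: rank ker ∂_2 − rank ∂_3 = (12 − 12) − 0 = 0, and there is no ∂_3, so H_2 ≅ 0.

As a check, the Euler characteristic is 7 − 18 + 12 = 1, which agrees with 1 − 0 + 0 = 1.

H_0 = Z,  H_1 = Z/2,  H_2 = 0.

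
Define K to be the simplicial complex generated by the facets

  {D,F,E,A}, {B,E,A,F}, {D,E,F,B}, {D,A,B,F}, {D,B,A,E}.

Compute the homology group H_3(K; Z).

Take the total order A < B < D < E < F on the vertex set. Then K (dimension 3) consists of the simplices:

  0-simplices (5): A, B, D, E, F
  1-simplices (10): AB, AD, AE, AF, BD, BE, BF, DE, DF, EF
  2-simplices (10): ABD, ABE, ABF, ADE, ADF, AEF, BDE, BDF, BEF, DEF
  3-simplices (5): ABDE, ABDF, ABEF, ADEF, BDEF

so the chain groups are C_0 ≅ Z^5, C_1 ≅ Z^10, C_2 ≅ Z^10, C_3 ≅ Z^5.

∂_1: C_1 → C_0 maps an edge to its endpoints' difference, ∂[p,q] = q − p. For instance
  ∂BF = F − B.
The 5×10 boundary matrix has rank 4 and Smith normal form diag(1,1,1,1).

The boundary map ∂_2: C_2 → C_1 sends each 2-simplex [p,q,r] to [q,r] − [p,r] + [p,q]. For instance
  ∂ABE = BE − AE + AB,
  ∂AEF = EF − AF + AE.
As a 10×10 matrix over Z this has rank 6, with invariant factors (1,1,1,1,1,1).

∂_3: C_3 → C_2 sends each 3-simplex σ to the alternating sum Σ_i (−1)^i (σ with its i-th vertex removed). For instance
  ∂ABEF = BEF − AEF + ABF − ABE,
  ∂ADEF = DEF − AEF + ADF − ADE.
The resulting 10×5 matrix has rank 4, and its Smith normal form has invariant factors (1,1,1,1).

Computing H_k = (kernel of ∂_k) / (image of ∂_{k+1}):

  H_3: rank ker ∂_3 − rank ∂_4 = (5 − 4) − 0 = 1, and there is no ∂_4, so H_3 ≅ Z.

H_3 = Z.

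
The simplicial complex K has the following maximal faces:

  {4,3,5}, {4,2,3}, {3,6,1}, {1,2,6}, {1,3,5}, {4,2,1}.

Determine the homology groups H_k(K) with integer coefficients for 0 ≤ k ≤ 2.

H_0 ≅ Z,  H_1 ≅ Z,  H_2 = 0.

We work with the vertex ordering 1 < 2 < 3 < 4 < 5 < 6. The simplices of K, each written with vertices in increasing order, are:

  0-simplices (6): [1], [2], [3], [4], [5], [6]
  1-simplices (12): [1,2], [1,3], [1,4], [1,5], [1,6], [2,3], [2,4], [2,6], [3,4], [3,5], [3,6], [4,5]
  2-simplices (6): [1,2,4], [1,2,6], [1,3,5], [1,3,6], [2,3,4], [3,4,5]

so the chain groups are C_0 ≅ Z^6, C_1 ≅ Z^12, C_2 ≅ Z^6.

The boundary map ∂_1: C_1 → C_0 sends each edge [p,q] (with p < q) to q − p. For instance
  ∂[2,3] = [3] − [2].
The resulting 6×12 matrix has rank 5, and its Smith normal form has invariant factors (1,1,1,1,1).

The boundary map ∂_2: C_2 → C_1 maps a triangle to the signed sum of its edges. For instance
  ∂[1,3,5] = [3,5] − [1,5] + [1,3],
  ∂[1,2,6] = [2,6] − [1,6] + [1,2].
The resulting 12×6 matrix has rank 6, and its Smith normal form has invariant factors (1,1,1,1,1,1).

Reading off H_k = ker ∂_k / im ∂_{k+1}:

  H_0: rank C_0 − rank ∂_1 = 6 − 5 = 1, and the invariant factors of ∂_1 are all 1, so H_0 = Z.
  H_1: rank ker ∂_1 − rank ∂_2 = (12 − 5) − 6 = 1, and the invariant factors of ∂_2 are all 1, so H_1 = Z.
  H_2: rank ker ∂_2 − rank ∂_3 = (6 − 6) − 0 = 0, and there is no ∂_3, so H_2 = 0.

As a check, the Euler characteristic is 6 − 12 + 6 = 0, which agrees with 1 − 1 + 0 = 0.
(K is a triangulation of the cylinder S^1 x I.)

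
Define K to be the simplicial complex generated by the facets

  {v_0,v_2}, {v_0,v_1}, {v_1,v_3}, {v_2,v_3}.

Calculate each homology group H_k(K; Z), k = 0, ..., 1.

Order the vertices as v_0 < v_1 < v_2 < v_3. Listing each simplex with vertices in this order, K has dimension 1 with simplices:

  0-simplices (4): [v_0], [v_1], [v_2], [v_3]
  1-simplices (4): [v_0,v_1], [v_0,v_2], [v_1,v_3], [v_2,v_3]

Hence C_0 ≅ Z^4, C_1 ≅ Z^4.

Boundary ∂_1: C_1 → C_0 is given by ∂[p,q] = [q] − [p]. For instance
  ∂[v_0,v_2] = [v_2] − [v_0].
The resulting 4×4 matrix has rank 3, and its Smith normal form has invariant factors (1,1,1).

Computing H_k = (kernel of ∂_k) / (image of ∂_{k+1}):

  H_0: rank C_0 − rank ∂_1 = 4 − 3 = 1, and the invariant factors of ∂_1 are all 1, so H_0 ≅ Z.
  H_1: rank ker ∂_1 − rank ∂_2 = (4 − 3) − 0 = 1, and there is no ∂_2, so H_1 ≅ Z.

As a check, the Euler characteristic is 4 − 4 = 0, which agrees with 1 − 1 = 0.

H_0 = Z,  H_1 = Z.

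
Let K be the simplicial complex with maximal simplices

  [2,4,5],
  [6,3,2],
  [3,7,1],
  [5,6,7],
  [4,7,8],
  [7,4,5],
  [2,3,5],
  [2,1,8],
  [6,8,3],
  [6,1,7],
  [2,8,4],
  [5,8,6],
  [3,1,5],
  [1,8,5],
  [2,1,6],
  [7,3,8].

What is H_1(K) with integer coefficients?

H_1 ≅ Z^2.

Order the vertices as 1 < 2 < 3 < 4 < 5 < 6 < 7 < 8. Listing each simplex with vertices in this order, K has dimension 2 with simplices:

  0-simplices (8): [1], [2], [3], [4], [5], [6], [7], [8]
  1-simplices (24): (24 of them)
  2-simplices (16): [1,2,6], [1,2,8], [1,3,5], [1,3,7], [1,5,8], [1,6,7], [2,3,5], [2,3,6], [2,4,5], [2,4,8], [3,6,8], [3,7,8], [4,5,7], [4,7,8], [5,6,7], [5,6,8]

Hence C_0 ≅ Z^8, C_1 ≅ Z^24, C_2 ≅ Z^16.

The boundary map ∂_1: C_1 → C_0 maps an edge to its endpoints' difference, ∂[p,q] = q − p. For instance
  ∂[7,8] = [8] − [7].
As a 8×24 matrix over Z this has rank 7, with invariant factors (1,1,1,1,1,1,1).

The boundary map ∂_2: C_2 → C_1 maps a triangle to the signed sum of its edges. For instance
  ∂[1,5,8] = [5,8] − [1,8] + [1,5],
  ∂[3,7,8] = [7,8] − [3,8] + [3,7].
As a 24×16 matrix over Z this has rank 15, with invariant factors (1,1,1,1,1,1,1,1,1,1,1,1,1,1,1).

Now H_k = ker ∂_k / im ∂_{k+1}, so:

  H_1: rank ker ∂_1 − rank ∂_2 = (24 − 7) − 15 = 2, and the invariant factors of ∂_2 are all 1, so H_1 ≅ Z^2.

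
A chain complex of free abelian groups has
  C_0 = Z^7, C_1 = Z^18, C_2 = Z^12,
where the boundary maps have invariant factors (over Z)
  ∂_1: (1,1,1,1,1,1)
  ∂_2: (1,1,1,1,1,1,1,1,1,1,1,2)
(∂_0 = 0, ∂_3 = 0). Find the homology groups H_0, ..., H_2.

H_0 = Z,  H_1 = Z/2,  H_2 = 0.

H_0: b_0 = 7 − 0 − 6 = 1; torsion from ∂_1 factors > 1: none. So H_0 = Z.
H_1: b_1 = 18 − 6 − 12 = 0; torsion from ∂_2 factors > 1: [2]. So H_1 = Z/2.
H_2: b_2 = 12 − 12 − 0 = 0; torsion from ∂_3 factors > 1: none. So H_2 = 0.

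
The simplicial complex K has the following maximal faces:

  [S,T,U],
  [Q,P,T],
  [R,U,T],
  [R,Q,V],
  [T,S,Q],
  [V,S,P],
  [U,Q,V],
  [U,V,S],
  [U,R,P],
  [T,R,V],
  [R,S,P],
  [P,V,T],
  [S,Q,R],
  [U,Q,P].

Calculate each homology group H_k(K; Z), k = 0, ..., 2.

Fix the vertex order P < Q < R < S < T < U < V and write every simplex with vertices in increasing order. Then dim K = 2 and the simplices of K are:

  0-simplices (7): P, Q, R, S, T, U, V
  1-simplices (21): PQ, PR, PS, PT, PU, PV, QR, QS, QT, QU, QV, RS, RT, RU, RV, ST, SU, SV, TU, TV, UV
  2-simplices (14): PQT, PQU, PRS, PRU, PSV, PTV, QRS, QRV, QST, QUV, RTU, RTV, STU, SUV

so the chain groups are C_0 ≅ Z^7, C_1 ≅ Z^21, C_2 ≅ Z^14.

The boundary map ∂_1: C_1 → C_0 maps an edge to its endpoints' difference, ∂[p,q] = q − p.
As a 7×21 matrix over Z this has rank 6, with invariant factors (1,1,1,1,1,1).

∂_2: C_2 → C_1 maps a triangle to the signed sum of its edges. For instance
  ∂SUV = UV − SV + SU,
  ∂QUV = UV − QV + QU.
The 21×14 boundary matrix has rank 13 and Smith normal form diag(1,1,1,1,1,1,1,1,1,1,1,1,1).

From H_k ≅ ker(∂_k) / im(∂_{k+1}) we obtain:

  H_0: rank C_0 − rank ∂_1 = 7 − 6 = 1, and the invariant factors of ∂_1 are all 1, so H_0 ≅ Z.
  H_1: rank ker ∂_1 − rank ∂_2 = (21 − 6) − 13 = 2, and the invariant factors of ∂_2 are all 1, so H_1 ≅ Z^2.
  H_2: rank ker ∂_2 − rank ∂_3 = (14 − 13) − 0 = 1, and there is no ∂_3, so H_2 ≅ Z.

As a check, the Euler characteristic is 7 − 21 + 14 = 0, which agrees with 1 − 2 + 1 = 0.

H_0 = Z,  H_1 = Z^2,  H_2 = Z.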